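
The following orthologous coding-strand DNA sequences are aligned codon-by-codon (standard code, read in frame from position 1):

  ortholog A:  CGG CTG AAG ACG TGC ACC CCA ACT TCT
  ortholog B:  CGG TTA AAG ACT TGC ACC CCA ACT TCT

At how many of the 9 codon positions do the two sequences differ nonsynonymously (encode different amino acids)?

Codon 1: CGG Arg / CGG Arg — identical.
Codon 2: CTG Leu / TTA Leu — synonymous.
Codon 3: AAG Lys / AAG Lys — identical.
Codon 4: ACG Thr / ACT Thr — synonymous.
Codon 5: TGC Cys / TGC Cys — identical.
Codon 6: ACC Thr / ACC Thr — identical.
Codon 7: CCA Pro / CCA Pro — identical.
Codon 8: ACT Thr / ACT Thr — identical.
Codon 9: TCT Ser / TCT Ser — identical.
Nonsynonymous differences: 0.

0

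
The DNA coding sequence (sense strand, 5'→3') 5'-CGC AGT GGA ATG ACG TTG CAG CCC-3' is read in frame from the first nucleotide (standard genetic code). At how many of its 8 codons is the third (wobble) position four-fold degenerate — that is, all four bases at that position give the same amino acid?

Codon 1 CGC (Arg): third position 4-fold.
Codon 2 AGT (Ser): third position 2-fold.
Codon 3 GGA (Gly): third position 4-fold.
Codon 4 ATG (Met): third position 1-fold.
Codon 5 ACG (Thr): third position 4-fold.
Codon 6 TTG (Leu): third position 2-fold.
Codon 7 CAG (Gln): third position 2-fold.
Codon 8 CCC (Pro): third position 4-fold.
Four-fold degenerate third positions: 4.

4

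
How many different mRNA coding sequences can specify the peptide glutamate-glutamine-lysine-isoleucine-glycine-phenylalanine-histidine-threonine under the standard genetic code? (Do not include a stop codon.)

1536

Glu: 2 codons.
Gln: 2 codons.
Lys: 2 codons.
Ile: 3 codons.
Gly: 4 codons.
Phe: 2 codons.
His: 2 codons.
Thr: 4 codons.
2 × 2 × 2 × 3 × 4 × 2 × 2 × 4 = 1536.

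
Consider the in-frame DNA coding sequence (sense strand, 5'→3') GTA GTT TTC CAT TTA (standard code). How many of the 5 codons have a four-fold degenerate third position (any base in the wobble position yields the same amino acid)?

Codon 1 GTA (Val): third position 4-fold.
Codon 2 GTT (Val): third position 4-fold.
Codon 3 TTC (Phe): third position 2-fold.
Codon 4 CAT (His): third position 2-fold.
Codon 5 TTA (Leu): third position 2-fold.
Four-fold degenerate third positions: 2.

2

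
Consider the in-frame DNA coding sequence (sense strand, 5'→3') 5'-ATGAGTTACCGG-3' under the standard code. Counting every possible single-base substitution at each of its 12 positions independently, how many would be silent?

6

Codon 1 (ATG, Met): 0 synonymous substitutions.
Codon 2 (AGT, Ser): 1 synonymous substitution.
Codon 3 (TAC, Tyr): 1 synonymous substitution.
Codon 4 (CGG, Arg): 4 synonymous substitutions.
Total: 0 + 1 + 1 + 4 = 6.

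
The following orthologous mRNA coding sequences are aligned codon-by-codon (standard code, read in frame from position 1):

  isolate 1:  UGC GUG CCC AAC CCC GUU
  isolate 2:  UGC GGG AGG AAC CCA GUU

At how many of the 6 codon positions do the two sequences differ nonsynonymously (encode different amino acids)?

2

Codon 1: UGC Cys / UGC Cys — identical.
Codon 2: GUG Val / GGG Gly — nonsynonymous.
Codon 3: CCC Pro / AGG Arg — nonsynonymous.
Codon 4: AAC Asn / AAC Asn — identical.
Codon 5: CCC Pro / CCA Pro — synonymous.
Codon 6: GUU Val / GUU Val — identical.
Nonsynonymous differences: 2.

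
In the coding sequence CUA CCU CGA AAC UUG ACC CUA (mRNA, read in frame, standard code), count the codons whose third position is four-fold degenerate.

Codon 1 CUA (Leu): third position 4-fold.
Codon 2 CCU (Pro): third position 4-fold.
Codon 3 CGA (Arg): third position 4-fold.
Codon 4 AAC (Asn): third position 2-fold.
Codon 5 UUG (Leu): third position 2-fold.
Codon 6 ACC (Thr): third position 4-fold.
Codon 7 CUA (Leu): third position 4-fold.
Four-fold degenerate third positions: 5.

5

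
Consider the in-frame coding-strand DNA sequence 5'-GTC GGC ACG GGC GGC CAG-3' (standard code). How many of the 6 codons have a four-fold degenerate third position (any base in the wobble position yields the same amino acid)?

5

Codon 1 GTC (Val): third position 4-fold.
Codon 2 GGC (Gly): third position 4-fold.
Codon 3 ACG (Thr): third position 4-fold.
Codon 4 GGC (Gly): third position 4-fold.
Codon 5 GGC (Gly): third position 4-fold.
Codon 6 CAG (Gln): third position 2-fold.
Four-fold degenerate third positions: 5.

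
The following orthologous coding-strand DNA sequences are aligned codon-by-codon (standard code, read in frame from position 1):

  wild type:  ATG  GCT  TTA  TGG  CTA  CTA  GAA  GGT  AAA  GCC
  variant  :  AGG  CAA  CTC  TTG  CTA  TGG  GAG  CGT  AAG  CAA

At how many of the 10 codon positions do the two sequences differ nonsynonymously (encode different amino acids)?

Codon 1: ATG Met / AGG Arg — nonsynonymous.
Codon 2: GCT Ala / CAA Gln — nonsynonymous.
Codon 3: TTA Leu / CTC Leu — synonymous.
Codon 4: TGG Trp / TTG Leu — nonsynonymous.
Codon 5: CTA Leu / CTA Leu — identical.
Codon 6: CTA Leu / TGG Trp — nonsynonymous.
Codon 7: GAA Glu / GAG Glu — synonymous.
Codon 8: GGT Gly / CGT Arg — nonsynonymous.
Codon 9: AAA Lys / AAG Lys — synonymous.
Codon 10: GCC Ala / CAA Gln — nonsynonymous.
Nonsynonymous differences: 6.

6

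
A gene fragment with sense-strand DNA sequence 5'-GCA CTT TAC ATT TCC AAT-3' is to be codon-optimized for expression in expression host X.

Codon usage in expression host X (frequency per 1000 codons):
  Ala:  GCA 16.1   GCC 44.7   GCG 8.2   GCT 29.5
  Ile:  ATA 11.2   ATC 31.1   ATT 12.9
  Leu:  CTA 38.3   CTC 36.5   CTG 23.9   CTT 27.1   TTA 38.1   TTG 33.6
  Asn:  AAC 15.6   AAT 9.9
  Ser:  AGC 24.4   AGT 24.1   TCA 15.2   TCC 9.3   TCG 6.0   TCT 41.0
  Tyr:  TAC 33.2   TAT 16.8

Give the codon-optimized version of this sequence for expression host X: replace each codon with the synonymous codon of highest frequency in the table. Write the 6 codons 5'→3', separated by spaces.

Codon 1 (Ala): best is GCC at 44.7.
Codon 2 (Leu): best is CTA at 38.3.
Codon 3 (Tyr): best is TAC at 33.2.
Codon 4 (Ile): best is ATC at 31.1.
Codon 5 (Ser): best is TCT at 41.0.
Codon 6 (Asn): best is AAC at 15.6.

GCC CTA TAC ATC TCT AAC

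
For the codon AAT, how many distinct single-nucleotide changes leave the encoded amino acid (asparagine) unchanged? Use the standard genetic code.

Position 1: none → 0 synonymous.
Position 2: none → 0 synonymous.
Position 3: AAC → 1 synonymous.
Total: 0 + 0 + 1 = 1.

1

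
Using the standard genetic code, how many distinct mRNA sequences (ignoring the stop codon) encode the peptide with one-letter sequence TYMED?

Thr: 4 codons.
Tyr: 2 codons.
Met: 1 codon.
Glu: 2 codons.
Asp: 2 codons.
4 × 2 × 1 × 2 × 2 = 32.

32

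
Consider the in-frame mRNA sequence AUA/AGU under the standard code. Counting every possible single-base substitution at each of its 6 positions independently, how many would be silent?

Codon 1 (AUA, Ile): 2 synonymous substitutions.
Codon 2 (AGU, Ser): 1 synonymous substitution.
Total: 2 + 1 = 3.

3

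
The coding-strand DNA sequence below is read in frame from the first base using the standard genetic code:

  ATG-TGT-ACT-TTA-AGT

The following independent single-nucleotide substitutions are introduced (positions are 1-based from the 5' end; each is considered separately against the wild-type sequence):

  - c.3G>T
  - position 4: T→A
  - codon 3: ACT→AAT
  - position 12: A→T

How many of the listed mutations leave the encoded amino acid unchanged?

0

Codon 1: ATG (Met) → ATT (Ile) — missense.
Codon 2: TGT (Cys) → AGT (Ser) — missense.
Codon 3: ACT (Thr) → AAT (Asn) — missense.
Codon 4: TTA (Leu) → TTT (Phe) — missense.
Synonymous: 0 of 4.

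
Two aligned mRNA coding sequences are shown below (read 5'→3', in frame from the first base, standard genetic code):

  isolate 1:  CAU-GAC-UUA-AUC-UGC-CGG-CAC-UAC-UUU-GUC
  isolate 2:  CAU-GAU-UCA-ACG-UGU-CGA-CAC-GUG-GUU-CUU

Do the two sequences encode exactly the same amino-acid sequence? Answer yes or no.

no

Codon 1: CAU His / CAU His — identical.
Codon 2: GAC Asp / GAU Asp — synonymous.
Codon 3: UUA Leu / UCA Ser — nonsynonymous.
Codon 4: AUC Ile / ACG Thr — nonsynonymous.
Codon 5: UGC Cys / UGU Cys — synonymous.
Codon 6: CGG Arg / CGA Arg — synonymous.
Codon 7: CAC His / CAC His — identical.
Codon 8: UAC Tyr / GUG Val — nonsynonymous.
Codon 9: UUU Phe / GUU Val — nonsynonymous.
Codon 10: GUC Val / CUU Leu — nonsynonymous.
Nonsynonymous differences: 5 → different protein.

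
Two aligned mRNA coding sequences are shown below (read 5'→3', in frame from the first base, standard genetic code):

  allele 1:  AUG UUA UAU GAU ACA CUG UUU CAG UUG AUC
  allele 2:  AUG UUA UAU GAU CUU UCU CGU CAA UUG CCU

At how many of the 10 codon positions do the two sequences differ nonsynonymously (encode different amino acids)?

Codon 1: AUG Met / AUG Met — identical.
Codon 2: UUA Leu / UUA Leu — identical.
Codon 3: UAU Tyr / UAU Tyr — identical.
Codon 4: GAU Asp / GAU Asp — identical.
Codon 5: ACA Thr / CUU Leu — nonsynonymous.
Codon 6: CUG Leu / UCU Ser — nonsynonymous.
Codon 7: UUU Phe / CGU Arg — nonsynonymous.
Codon 8: CAG Gln / CAA Gln — synonymous.
Codon 9: UUG Leu / UUG Leu — identical.
Codon 10: AUC Ile / CCU Pro — nonsynonymous.
Nonsynonymous differences: 4.

4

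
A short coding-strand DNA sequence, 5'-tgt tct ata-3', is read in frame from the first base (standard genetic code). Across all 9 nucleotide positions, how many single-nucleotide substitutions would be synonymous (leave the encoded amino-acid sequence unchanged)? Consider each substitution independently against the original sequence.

6

Codon 1 (TGT, Cys): 1 synonymous substitution.
Codon 2 (TCT, Ser): 3 synonymous substitutions.
Codon 3 (ATA, Ile): 2 synonymous substitutions.
Total: 1 + 3 + 2 = 6.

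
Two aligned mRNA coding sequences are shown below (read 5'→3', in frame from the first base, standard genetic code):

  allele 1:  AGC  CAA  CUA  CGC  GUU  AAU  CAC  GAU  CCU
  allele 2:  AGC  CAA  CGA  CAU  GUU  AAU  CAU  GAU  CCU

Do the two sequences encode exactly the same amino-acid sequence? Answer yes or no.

no

Codon 1: AGC Ser / AGC Ser — identical.
Codon 2: CAA Gln / CAA Gln — identical.
Codon 3: CUA Leu / CGA Arg — nonsynonymous.
Codon 4: CGC Arg / CAU His — nonsynonymous.
Codon 5: GUU Val / GUU Val — identical.
Codon 6: AAU Asn / AAU Asn — identical.
Codon 7: CAC His / CAU His — synonymous.
Codon 8: GAU Asp / GAU Asp — identical.
Codon 9: CCU Pro / CCU Pro — identical.
Nonsynonymous differences: 2 → different protein.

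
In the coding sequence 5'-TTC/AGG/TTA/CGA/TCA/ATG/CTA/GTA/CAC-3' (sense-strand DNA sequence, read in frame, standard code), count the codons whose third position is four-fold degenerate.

4

Codon 1 TTC (Phe): third position 2-fold.
Codon 2 AGG (Arg): third position 2-fold.
Codon 3 TTA (Leu): third position 2-fold.
Codon 4 CGA (Arg): third position 4-fold.
Codon 5 TCA (Ser): third position 4-fold.
Codon 6 ATG (Met): third position 1-fold.
Codon 7 CTA (Leu): third position 4-fold.
Codon 8 GTA (Val): third position 4-fold.
Codon 9 CAC (His): third position 2-fold.
Four-fold degenerate third positions: 4.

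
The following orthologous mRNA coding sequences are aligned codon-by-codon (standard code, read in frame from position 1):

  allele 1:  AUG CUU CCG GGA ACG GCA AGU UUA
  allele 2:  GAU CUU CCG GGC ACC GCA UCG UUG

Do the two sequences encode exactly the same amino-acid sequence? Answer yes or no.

no

Codon 1: AUG Met / GAU Asp — nonsynonymous.
Codon 2: CUU Leu / CUU Leu — identical.
Codon 3: CCG Pro / CCG Pro — identical.
Codon 4: GGA Gly / GGC Gly — synonymous.
Codon 5: ACG Thr / ACC Thr — synonymous.
Codon 6: GCA Ala / GCA Ala — identical.
Codon 7: AGU Ser / UCG Ser — synonymous.
Codon 8: UUA Leu / UUG Leu — synonymous.
Nonsynonymous differences: 1 → different protein.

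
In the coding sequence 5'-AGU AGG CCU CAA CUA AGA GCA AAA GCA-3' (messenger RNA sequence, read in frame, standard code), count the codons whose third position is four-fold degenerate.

4

Codon 1 AGU (Ser): third position 2-fold.
Codon 2 AGG (Arg): third position 2-fold.
Codon 3 CCU (Pro): third position 4-fold.
Codon 4 CAA (Gln): third position 2-fold.
Codon 5 CUA (Leu): third position 4-fold.
Codon 6 AGA (Arg): third position 2-fold.
Codon 7 GCA (Ala): third position 4-fold.
Codon 8 AAA (Lys): third position 2-fold.
Codon 9 GCA (Ala): third position 4-fold.
Four-fold degenerate third positions: 4.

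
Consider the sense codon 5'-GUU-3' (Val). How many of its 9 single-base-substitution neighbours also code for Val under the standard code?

3

Position 1: none → 0 synonymous.
Position 2: none → 0 synonymous.
Position 3: GUC, GUA, GUG → 3 synonymous.
Total: 0 + 0 + 3 = 3.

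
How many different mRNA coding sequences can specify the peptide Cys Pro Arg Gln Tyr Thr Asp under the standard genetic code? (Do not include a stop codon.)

1536

Cys: 2 codons.
Pro: 4 codons.
Arg: 6 codons.
Gln: 2 codons.
Tyr: 2 codons.
Thr: 4 codons.
Asp: 2 codons.
2 × 4 × 6 × 2 × 2 × 4 × 2 = 1536.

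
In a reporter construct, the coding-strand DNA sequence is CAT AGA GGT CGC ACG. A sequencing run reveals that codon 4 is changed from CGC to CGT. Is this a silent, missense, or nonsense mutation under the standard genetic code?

Position 12 falls in codon 4: CGC → Arg.
After the substitution the codon is CGT → Arg.
Both encode Arg, so the change is synonymous.

silent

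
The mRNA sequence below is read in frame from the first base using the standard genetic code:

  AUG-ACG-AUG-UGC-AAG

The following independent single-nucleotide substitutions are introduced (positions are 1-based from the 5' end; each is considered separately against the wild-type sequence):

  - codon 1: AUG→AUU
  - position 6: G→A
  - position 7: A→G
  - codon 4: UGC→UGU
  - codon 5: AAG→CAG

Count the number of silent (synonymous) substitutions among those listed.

2

Codon 1: AUG (Met) → AUU (Ile) — missense.
Codon 2: ACG (Thr) → ACA (Thr) — synonymous.
Codon 3: AUG (Met) → GUG (Val) — missense.
Codon 4: UGC (Cys) → UGU (Cys) — synonymous.
Codon 5: AAG (Lys) → CAG (Gln) — missense.
Synonymous: 2 of 5.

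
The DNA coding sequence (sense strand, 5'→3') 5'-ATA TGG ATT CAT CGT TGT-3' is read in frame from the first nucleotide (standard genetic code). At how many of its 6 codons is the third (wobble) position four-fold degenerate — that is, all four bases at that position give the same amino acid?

1

Codon 1 ATA (Ile): third position 3-fold.
Codon 2 TGG (Trp): third position 1-fold.
Codon 3 ATT (Ile): third position 3-fold.
Codon 4 CAT (His): third position 2-fold.
Codon 5 CGT (Arg): third position 4-fold.
Codon 6 TGT (Cys): third position 2-fold.
Four-fold degenerate third positions: 1.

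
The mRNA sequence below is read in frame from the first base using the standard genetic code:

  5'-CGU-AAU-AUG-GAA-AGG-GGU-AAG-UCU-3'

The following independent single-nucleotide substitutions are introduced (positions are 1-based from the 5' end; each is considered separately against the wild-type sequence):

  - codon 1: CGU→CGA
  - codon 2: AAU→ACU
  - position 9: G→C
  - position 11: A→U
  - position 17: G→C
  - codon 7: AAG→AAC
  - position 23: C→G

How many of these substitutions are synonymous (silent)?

Codon 1: CGU (Arg) → CGA (Arg) — synonymous.
Codon 2: AAU (Asn) → ACU (Thr) — missense.
Codon 3: AUG (Met) → AUC (Ile) — missense.
Codon 4: GAA (Glu) → GUA (Val) — missense.
Codon 6: GGU (Gly) → GCU (Ala) — missense.
Codon 7: AAG (Lys) → AAC (Asn) — missense.
Codon 8: UCU (Ser) → UGU (Cys) — missense.
Synonymous: 1 of 7.

1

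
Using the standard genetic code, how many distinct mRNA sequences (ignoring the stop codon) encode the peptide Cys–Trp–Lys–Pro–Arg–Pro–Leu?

2304

Cys: 2 codons.
Trp: 1 codon.
Lys: 2 codons.
Pro: 4 codons.
Arg: 6 codons.
Pro: 4 codons.
Leu: 6 codons.
2 × 1 × 2 × 4 × 6 × 4 × 6 = 2304.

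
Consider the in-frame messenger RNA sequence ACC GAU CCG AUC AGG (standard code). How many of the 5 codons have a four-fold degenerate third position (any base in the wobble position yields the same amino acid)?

Codon 1 ACC (Thr): third position 4-fold.
Codon 2 GAU (Asp): third position 2-fold.
Codon 3 CCG (Pro): third position 4-fold.
Codon 4 AUC (Ile): third position 3-fold.
Codon 5 AGG (Arg): third position 2-fold.
Four-fold degenerate third positions: 2.

2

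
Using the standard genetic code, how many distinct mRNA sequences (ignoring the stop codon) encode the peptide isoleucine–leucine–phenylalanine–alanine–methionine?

144

Ile: 3 codons.
Leu: 6 codons.
Phe: 2 codons.
Ala: 4 codons.
Met: 1 codon.
3 × 6 × 2 × 4 × 1 = 144.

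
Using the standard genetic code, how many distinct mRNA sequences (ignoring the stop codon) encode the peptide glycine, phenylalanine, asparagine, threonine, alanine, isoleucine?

Gly: 4 codons.
Phe: 2 codons.
Asn: 2 codons.
Thr: 4 codons.
Ala: 4 codons.
Ile: 3 codons.
4 × 2 × 2 × 4 × 4 × 3 = 768.

768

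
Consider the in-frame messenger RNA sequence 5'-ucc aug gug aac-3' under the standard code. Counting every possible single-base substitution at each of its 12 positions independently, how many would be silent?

Codon 1 (UCC, Ser): 3 synonymous substitutions.
Codon 2 (AUG, Met): 0 synonymous substitutions.
Codon 3 (GUG, Val): 3 synonymous substitutions.
Codon 4 (AAC, Asn): 1 synonymous substitution.
Total: 3 + 0 + 3 + 1 = 7.

7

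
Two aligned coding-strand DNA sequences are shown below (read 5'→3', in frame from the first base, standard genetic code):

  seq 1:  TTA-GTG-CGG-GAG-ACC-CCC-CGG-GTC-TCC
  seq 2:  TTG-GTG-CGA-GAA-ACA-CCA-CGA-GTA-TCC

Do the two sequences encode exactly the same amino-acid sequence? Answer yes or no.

yes

Codon 1: TTA Leu / TTG Leu — synonymous.
Codon 2: GTG Val / GTG Val — identical.
Codon 3: CGG Arg / CGA Arg — synonymous.
Codon 4: GAG Glu / GAA Glu — synonymous.
Codon 5: ACC Thr / ACA Thr — synonymous.
Codon 6: CCC Pro / CCA Pro — synonymous.
Codon 7: CGG Arg / CGA Arg — synonymous.
Codon 8: GTC Val / GTA Val — synonymous.
Codon 9: TCC Ser / TCC Ser — identical.
Nonsynonymous differences: 0 → same protein.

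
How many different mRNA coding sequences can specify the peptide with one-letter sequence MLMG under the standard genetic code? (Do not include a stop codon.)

Met: 1 codon.
Leu: 6 codons.
Met: 1 codon.
Gly: 4 codons.
1 × 6 × 1 × 4 = 24.

24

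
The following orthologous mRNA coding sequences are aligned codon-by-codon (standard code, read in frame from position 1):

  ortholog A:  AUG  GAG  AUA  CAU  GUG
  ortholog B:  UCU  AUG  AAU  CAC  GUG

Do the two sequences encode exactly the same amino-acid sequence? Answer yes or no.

Codon 1: AUG Met / UCU Ser — nonsynonymous.
Codon 2: GAG Glu / AUG Met — nonsynonymous.
Codon 3: AUA Ile / AAU Asn — nonsynonymous.
Codon 4: CAU His / CAC His — synonymous.
Codon 5: GUG Val / GUG Val — identical.
Nonsynonymous differences: 3 → different protein.

no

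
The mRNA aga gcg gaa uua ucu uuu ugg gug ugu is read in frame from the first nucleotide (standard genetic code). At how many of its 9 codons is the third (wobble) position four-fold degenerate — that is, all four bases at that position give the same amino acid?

3

Codon 1 AGA (Arg): third position 2-fold.
Codon 2 GCG (Ala): third position 4-fold.
Codon 3 GAA (Glu): third position 2-fold.
Codon 4 UUA (Leu): third position 2-fold.
Codon 5 UCU (Ser): third position 4-fold.
Codon 6 UUU (Phe): third position 2-fold.
Codon 7 UGG (Trp): third position 1-fold.
Codon 8 GUG (Val): third position 4-fold.
Codon 9 UGU (Cys): third position 2-fold.
Four-fold degenerate third positions: 3.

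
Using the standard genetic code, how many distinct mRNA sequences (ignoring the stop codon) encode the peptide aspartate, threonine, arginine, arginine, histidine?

576

Asp: 2 codons.
Thr: 4 codons.
Arg: 6 codons.
Arg: 6 codons.
His: 2 codons.
2 × 4 × 6 × 6 × 2 = 576.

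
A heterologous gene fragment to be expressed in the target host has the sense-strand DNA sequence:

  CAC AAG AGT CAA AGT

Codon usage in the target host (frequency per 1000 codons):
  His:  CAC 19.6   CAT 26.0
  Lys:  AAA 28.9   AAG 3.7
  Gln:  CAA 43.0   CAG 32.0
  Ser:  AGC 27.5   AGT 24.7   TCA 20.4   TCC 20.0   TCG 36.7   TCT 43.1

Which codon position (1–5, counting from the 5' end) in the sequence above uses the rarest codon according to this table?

Codon 1 CAC (His): 19.6 per 1000.
Codon 2 AAG (Lys): 3.7 per 1000.
Codon 3 AGT (Ser): 24.7 per 1000.
Codon 4 CAA (Gln): 43.0 per 1000.
Codon 5 AGT (Ser): 24.7 per 1000.
Lowest frequency is 3.7 at codon 2.

2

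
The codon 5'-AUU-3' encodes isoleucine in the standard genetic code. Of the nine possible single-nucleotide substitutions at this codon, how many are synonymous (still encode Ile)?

2

Position 1: none → 0 synonymous.
Position 2: none → 0 synonymous.
Position 3: AUC, AUA → 2 synonymous.
Total: 0 + 0 + 2 = 2.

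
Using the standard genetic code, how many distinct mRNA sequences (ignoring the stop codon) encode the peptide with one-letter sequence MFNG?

16

Met: 1 codon.
Phe: 2 codons.
Asn: 2 codons.
Gly: 4 codons.
1 × 2 × 2 × 4 = 16.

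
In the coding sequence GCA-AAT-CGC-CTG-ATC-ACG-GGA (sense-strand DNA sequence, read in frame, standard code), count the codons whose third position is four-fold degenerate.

Codon 1 GCA (Ala): third position 4-fold.
Codon 2 AAT (Asn): third position 2-fold.
Codon 3 CGC (Arg): third position 4-fold.
Codon 4 CTG (Leu): third position 4-fold.
Codon 5 ATC (Ile): third position 3-fold.
Codon 6 ACG (Thr): third position 4-fold.
Codon 7 GGA (Gly): third position 4-fold.
Four-fold degenerate third positions: 5.

5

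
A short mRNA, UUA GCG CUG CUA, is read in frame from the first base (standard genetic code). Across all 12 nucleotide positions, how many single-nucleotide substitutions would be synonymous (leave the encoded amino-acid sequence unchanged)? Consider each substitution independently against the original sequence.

Codon 1 (UUA, Leu): 2 synonymous substitutions.
Codon 2 (GCG, Ala): 3 synonymous substitutions.
Codon 3 (CUG, Leu): 4 synonymous substitutions.
Codon 4 (CUA, Leu): 4 synonymous substitutions.
Total: 2 + 3 + 4 + 4 = 13.

13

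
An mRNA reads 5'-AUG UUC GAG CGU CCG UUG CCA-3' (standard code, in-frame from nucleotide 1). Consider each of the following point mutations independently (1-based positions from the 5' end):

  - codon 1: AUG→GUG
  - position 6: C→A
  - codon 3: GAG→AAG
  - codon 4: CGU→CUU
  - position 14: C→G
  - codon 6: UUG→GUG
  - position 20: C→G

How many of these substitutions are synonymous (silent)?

0

Codon 1: AUG (Met) → GUG (Val) — missense.
Codon 2: UUC (Phe) → UUA (Leu) — missense.
Codon 3: GAG (Glu) → AAG (Lys) — missense.
Codon 4: CGU (Arg) → CUU (Leu) — missense.
Codon 5: CCG (Pro) → CGG (Arg) — missense.
Codon 6: UUG (Leu) → GUG (Val) — missense.
Codon 7: CCA (Pro) → CGA (Arg) — missense.
Synonymous: 0 of 7.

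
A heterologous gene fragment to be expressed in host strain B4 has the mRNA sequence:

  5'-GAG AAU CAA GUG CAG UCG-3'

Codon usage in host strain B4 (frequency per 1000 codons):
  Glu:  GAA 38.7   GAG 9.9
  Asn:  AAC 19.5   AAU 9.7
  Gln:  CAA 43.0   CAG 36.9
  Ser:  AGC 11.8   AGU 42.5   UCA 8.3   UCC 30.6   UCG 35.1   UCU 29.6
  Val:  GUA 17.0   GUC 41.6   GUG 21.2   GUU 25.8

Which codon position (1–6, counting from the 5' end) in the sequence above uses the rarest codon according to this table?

2

Codon 1 GAG (Glu): 9.9 per 1000.
Codon 2 AAU (Asn): 9.7 per 1000.
Codon 3 CAA (Gln): 43.0 per 1000.
Codon 4 GUG (Val): 21.2 per 1000.
Codon 5 CAG (Gln): 36.9 per 1000.
Codon 6 UCG (Ser): 35.1 per 1000.
Lowest frequency is 9.7 at codon 2.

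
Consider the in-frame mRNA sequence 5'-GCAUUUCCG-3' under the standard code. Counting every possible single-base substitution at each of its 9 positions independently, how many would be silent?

7

Codon 1 (GCA, Ala): 3 synonymous substitutions.
Codon 2 (UUU, Phe): 1 synonymous substitution.
Codon 3 (CCG, Pro): 3 synonymous substitutions.
Total: 3 + 1 + 3 = 7.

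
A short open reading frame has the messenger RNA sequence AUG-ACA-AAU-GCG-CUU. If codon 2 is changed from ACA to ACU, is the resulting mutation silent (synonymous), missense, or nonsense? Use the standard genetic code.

Position 6 falls in codon 2: ACA → Thr.
After the substitution the codon is ACU → Thr.
Both encode Thr, so the change is synonymous.

silent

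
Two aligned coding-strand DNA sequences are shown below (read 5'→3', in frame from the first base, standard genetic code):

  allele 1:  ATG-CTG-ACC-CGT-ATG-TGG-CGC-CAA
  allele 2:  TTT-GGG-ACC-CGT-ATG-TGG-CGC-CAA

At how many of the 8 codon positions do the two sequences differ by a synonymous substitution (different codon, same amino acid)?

0

Codon 1: ATG Met / TTT Phe — nonsynonymous.
Codon 2: CTG Leu / GGG Gly — nonsynonymous.
Codon 3: ACC Thr / ACC Thr — identical.
Codon 4: CGT Arg / CGT Arg — identical.
Codon 5: ATG Met / ATG Met — identical.
Codon 6: TGG Trp / TGG Trp — identical.
Codon 7: CGC Arg / CGC Arg — identical.
Codon 8: CAA Gln / CAA Gln — identical.
Synonymous differences: 0.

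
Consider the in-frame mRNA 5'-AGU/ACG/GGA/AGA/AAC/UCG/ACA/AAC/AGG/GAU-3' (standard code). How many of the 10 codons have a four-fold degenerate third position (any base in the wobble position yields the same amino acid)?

4

Codon 1 AGU (Ser): third position 2-fold.
Codon 2 ACG (Thr): third position 4-fold.
Codon 3 GGA (Gly): third position 4-fold.
Codon 4 AGA (Arg): third position 2-fold.
Codon 5 AAC (Asn): third position 2-fold.
Codon 6 UCG (Ser): third position 4-fold.
Codon 7 ACA (Thr): third position 4-fold.
Codon 8 AAC (Asn): third position 2-fold.
Codon 9 AGG (Arg): third position 2-fold.
Codon 10 GAU (Asp): third position 2-fold.
Four-fold degenerate third positions: 4.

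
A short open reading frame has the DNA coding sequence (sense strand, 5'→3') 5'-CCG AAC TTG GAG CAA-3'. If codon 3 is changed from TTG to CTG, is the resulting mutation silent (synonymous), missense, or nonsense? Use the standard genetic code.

silent

Position 7 falls in codon 3: TTG → Leu.
After the substitution the codon is CTG → Leu.
Both encode Leu, so the change is synonymous.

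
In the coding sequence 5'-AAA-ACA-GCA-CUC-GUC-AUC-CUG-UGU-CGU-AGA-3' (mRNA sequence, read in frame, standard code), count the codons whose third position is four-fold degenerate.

Codon 1 AAA (Lys): third position 2-fold.
Codon 2 ACA (Thr): third position 4-fold.
Codon 3 GCA (Ala): third position 4-fold.
Codon 4 CUC (Leu): third position 4-fold.
Codon 5 GUC (Val): third position 4-fold.
Codon 6 AUC (Ile): third position 3-fold.
Codon 7 CUG (Leu): third position 4-fold.
Codon 8 UGU (Cys): third position 2-fold.
Codon 9 CGU (Arg): third position 4-fold.
Codon 10 AGA (Arg): third position 2-fold.
Four-fold degenerate third positions: 6.

6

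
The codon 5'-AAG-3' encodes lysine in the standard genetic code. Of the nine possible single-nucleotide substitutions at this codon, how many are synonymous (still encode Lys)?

Position 1: none → 0 synonymous.
Position 2: none → 0 synonymous.
Position 3: AAA → 1 synonymous.
Total: 0 + 0 + 1 = 1.

1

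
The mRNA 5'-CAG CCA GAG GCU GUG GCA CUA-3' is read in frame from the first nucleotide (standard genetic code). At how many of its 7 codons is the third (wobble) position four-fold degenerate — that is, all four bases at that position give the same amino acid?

Codon 1 CAG (Gln): third position 2-fold.
Codon 2 CCA (Pro): third position 4-fold.
Codon 3 GAG (Glu): third position 2-fold.
Codon 4 GCU (Ala): third position 4-fold.
Codon 5 GUG (Val): third position 4-fold.
Codon 6 GCA (Ala): third position 4-fold.
Codon 7 CUA (Leu): third position 4-fold.
Four-fold degenerate third positions: 5.

5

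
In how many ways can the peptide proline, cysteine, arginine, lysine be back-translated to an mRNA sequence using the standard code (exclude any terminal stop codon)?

Pro: 4 codons.
Cys: 2 codons.
Arg: 6 codons.
Lys: 2 codons.
4 × 2 × 6 × 2 = 96.

96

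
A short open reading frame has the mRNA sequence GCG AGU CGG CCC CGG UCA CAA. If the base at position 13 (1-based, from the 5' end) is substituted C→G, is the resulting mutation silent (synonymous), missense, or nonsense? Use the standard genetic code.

missense

Position 13 falls in codon 5: CGG → Arg.
After the substitution the codon is GGG → Gly.
Arg ≠ Gly, so this is a missense mutation.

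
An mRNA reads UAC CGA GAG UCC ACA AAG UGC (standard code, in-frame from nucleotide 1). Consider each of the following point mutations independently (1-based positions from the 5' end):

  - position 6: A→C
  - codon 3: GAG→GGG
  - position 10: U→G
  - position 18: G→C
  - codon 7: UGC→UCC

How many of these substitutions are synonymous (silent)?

Codon 2: CGA (Arg) → CGC (Arg) — synonymous.
Codon 3: GAG (Glu) → GGG (Gly) — missense.
Codon 4: UCC (Ser) → GCC (Ala) — missense.
Codon 6: AAG (Lys) → AAC (Asn) — missense.
Codon 7: UGC (Cys) → UCC (Ser) — missense.
Synonymous: 1 of 5.

1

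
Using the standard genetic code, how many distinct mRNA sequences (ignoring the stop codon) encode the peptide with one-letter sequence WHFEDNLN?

384

Trp: 1 codon.
His: 2 codons.
Phe: 2 codons.
Glu: 2 codons.
Asp: 2 codons.
Asn: 2 codons.
Leu: 6 codons.
Asn: 2 codons.
1 × 2 × 2 × 2 × 2 × 2 × 6 × 2 = 384.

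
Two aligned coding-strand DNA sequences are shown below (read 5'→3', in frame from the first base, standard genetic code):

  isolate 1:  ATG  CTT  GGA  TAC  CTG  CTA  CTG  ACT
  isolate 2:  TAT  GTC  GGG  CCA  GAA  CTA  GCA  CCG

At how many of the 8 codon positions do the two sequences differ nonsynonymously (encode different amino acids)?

Codon 1: ATG Met / TAT Tyr — nonsynonymous.
Codon 2: CTT Leu / GTC Val — nonsynonymous.
Codon 3: GGA Gly / GGG Gly — synonymous.
Codon 4: TAC Tyr / CCA Pro — nonsynonymous.
Codon 5: CTG Leu / GAA Glu — nonsynonymous.
Codon 6: CTA Leu / CTA Leu — identical.
Codon 7: CTG Leu / GCA Ala — nonsynonymous.
Codon 8: ACT Thr / CCG Pro — nonsynonymous.
Nonsynonymous differences: 6.

6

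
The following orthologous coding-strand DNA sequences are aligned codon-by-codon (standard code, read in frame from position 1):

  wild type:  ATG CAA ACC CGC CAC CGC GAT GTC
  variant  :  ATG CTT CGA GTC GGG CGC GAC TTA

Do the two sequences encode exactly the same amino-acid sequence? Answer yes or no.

no

Codon 1: ATG Met / ATG Met — identical.
Codon 2: CAA Gln / CTT Leu — nonsynonymous.
Codon 3: ACC Thr / CGA Arg — nonsynonymous.
Codon 4: CGC Arg / GTC Val — nonsynonymous.
Codon 5: CAC His / GGG Gly — nonsynonymous.
Codon 6: CGC Arg / CGC Arg — identical.
Codon 7: GAT Asp / GAC Asp — synonymous.
Codon 8: GTC Val / TTA Leu — nonsynonymous.
Nonsynonymous differences: 5 → different protein.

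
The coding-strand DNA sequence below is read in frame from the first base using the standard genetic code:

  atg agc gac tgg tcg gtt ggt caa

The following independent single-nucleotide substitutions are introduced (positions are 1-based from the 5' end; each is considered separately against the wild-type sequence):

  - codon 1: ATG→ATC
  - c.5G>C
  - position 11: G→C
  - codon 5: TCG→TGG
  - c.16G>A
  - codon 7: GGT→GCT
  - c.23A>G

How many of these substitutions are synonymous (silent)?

0

Codon 1: ATG (Met) → ATC (Ile) — missense.
Codon 2: AGC (Ser) → ACC (Thr) — missense.
Codon 4: TGG (Trp) → TCG (Ser) — missense.
Codon 5: TCG (Ser) → TGG (Trp) — missense.
Codon 6: GTT (Val) → ATT (Ile) — missense.
Codon 7: GGT (Gly) → GCT (Ala) — missense.
Codon 8: CAA (Gln) → CGA (Arg) — missense.
Synonymous: 0 of 7.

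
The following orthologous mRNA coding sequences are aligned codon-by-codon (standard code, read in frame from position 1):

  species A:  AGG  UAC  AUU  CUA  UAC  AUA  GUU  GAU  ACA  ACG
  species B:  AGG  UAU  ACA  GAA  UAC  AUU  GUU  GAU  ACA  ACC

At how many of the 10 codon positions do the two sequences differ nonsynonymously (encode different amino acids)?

2

Codon 1: AGG Arg / AGG Arg — identical.
Codon 2: UAC Tyr / UAU Tyr — synonymous.
Codon 3: AUU Ile / ACA Thr — nonsynonymous.
Codon 4: CUA Leu / GAA Glu — nonsynonymous.
Codon 5: UAC Tyr / UAC Tyr — identical.
Codon 6: AUA Ile / AUU Ile — synonymous.
Codon 7: GUU Val / GUU Val — identical.
Codon 8: GAU Asp / GAU Asp — identical.
Codon 9: ACA Thr / ACA Thr — identical.
Codon 10: ACG Thr / ACC Thr — synonymous.
Nonsynonymous differences: 2.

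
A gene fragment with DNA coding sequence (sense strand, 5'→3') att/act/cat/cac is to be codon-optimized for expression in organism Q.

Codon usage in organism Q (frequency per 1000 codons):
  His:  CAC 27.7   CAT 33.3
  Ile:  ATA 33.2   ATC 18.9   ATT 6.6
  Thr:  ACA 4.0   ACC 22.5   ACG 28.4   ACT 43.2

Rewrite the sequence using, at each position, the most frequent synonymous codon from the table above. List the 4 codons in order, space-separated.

Codon 1 (Ile): best is ATA at 33.2.
Codon 2 (Thr): best is ACT at 43.2.
Codon 3 (His): best is CAT at 33.3.
Codon 4 (His): best is CAT at 33.3.

ATA ACT CAT CAT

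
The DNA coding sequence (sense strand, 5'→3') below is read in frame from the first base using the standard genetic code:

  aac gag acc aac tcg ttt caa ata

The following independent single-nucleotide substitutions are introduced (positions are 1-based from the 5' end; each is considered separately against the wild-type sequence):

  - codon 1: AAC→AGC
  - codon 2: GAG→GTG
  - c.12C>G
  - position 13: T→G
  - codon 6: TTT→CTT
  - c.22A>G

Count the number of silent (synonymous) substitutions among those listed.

0

Codon 1: AAC (Asn) → AGC (Ser) — missense.
Codon 2: GAG (Glu) → GTG (Val) — missense.
Codon 4: AAC (Asn) → AAG (Lys) — missense.
Codon 5: TCG (Ser) → GCG (Ala) — missense.
Codon 6: TTT (Phe) → CTT (Leu) — missense.
Codon 8: ATA (Ile) → GTA (Val) — missense.
Synonymous: 0 of 6.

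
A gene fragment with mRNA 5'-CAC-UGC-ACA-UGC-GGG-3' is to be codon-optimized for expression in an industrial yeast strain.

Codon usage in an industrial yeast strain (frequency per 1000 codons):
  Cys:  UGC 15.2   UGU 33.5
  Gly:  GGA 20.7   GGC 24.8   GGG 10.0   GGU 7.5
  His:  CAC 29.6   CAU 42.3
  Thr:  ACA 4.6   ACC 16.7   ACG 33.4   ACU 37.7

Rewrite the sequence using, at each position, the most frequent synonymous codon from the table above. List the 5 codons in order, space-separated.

CAU UGU ACU UGU GGC

Codon 1 (His): best is CAU at 42.3.
Codon 2 (Cys): best is UGU at 33.5.
Codon 3 (Thr): best is ACU at 37.7.
Codon 4 (Cys): best is UGU at 33.5.
Codon 5 (Gly): best is GGC at 24.8.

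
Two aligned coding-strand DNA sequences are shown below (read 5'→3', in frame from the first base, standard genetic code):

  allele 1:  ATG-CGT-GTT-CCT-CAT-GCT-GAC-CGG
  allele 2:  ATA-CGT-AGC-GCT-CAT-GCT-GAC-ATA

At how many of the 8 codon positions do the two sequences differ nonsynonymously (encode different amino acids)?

4

Codon 1: ATG Met / ATA Ile — nonsynonymous.
Codon 2: CGT Arg / CGT Arg — identical.
Codon 3: GTT Val / AGC Ser — nonsynonymous.
Codon 4: CCT Pro / GCT Ala — nonsynonymous.
Codon 5: CAT His / CAT His — identical.
Codon 6: GCT Ala / GCT Ala — identical.
Codon 7: GAC Asp / GAC Asp — identical.
Codon 8: CGG Arg / ATA Ile — nonsynonymous.
Nonsynonymous differences: 4.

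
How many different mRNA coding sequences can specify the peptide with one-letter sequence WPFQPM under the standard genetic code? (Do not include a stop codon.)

64

Trp: 1 codon.
Pro: 4 codons.
Phe: 2 codons.
Gln: 2 codons.
Pro: 4 codons.
Met: 1 codon.
1 × 4 × 2 × 2 × 4 × 1 = 64.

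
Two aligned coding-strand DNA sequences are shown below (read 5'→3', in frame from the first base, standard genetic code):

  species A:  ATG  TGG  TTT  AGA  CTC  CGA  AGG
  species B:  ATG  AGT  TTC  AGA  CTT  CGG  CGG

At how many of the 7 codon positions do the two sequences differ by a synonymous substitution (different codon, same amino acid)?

Codon 1: ATG Met / ATG Met — identical.
Codon 2: TGG Trp / AGT Ser — nonsynonymous.
Codon 3: TTT Phe / TTC Phe — synonymous.
Codon 4: AGA Arg / AGA Arg — identical.
Codon 5: CTC Leu / CTT Leu — synonymous.
Codon 6: CGA Arg / CGG Arg — synonymous.
Codon 7: AGG Arg / CGG Arg — synonymous.
Synonymous differences: 4.

4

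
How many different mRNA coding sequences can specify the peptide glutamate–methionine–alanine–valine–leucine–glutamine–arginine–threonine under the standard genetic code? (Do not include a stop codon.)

Glu: 2 codons.
Met: 1 codon.
Ala: 4 codons.
Val: 4 codons.
Leu: 6 codons.
Gln: 2 codons.
Arg: 6 codons.
Thr: 4 codons.
2 × 1 × 4 × 4 × 6 × 2 × 6 × 4 = 9216.

9216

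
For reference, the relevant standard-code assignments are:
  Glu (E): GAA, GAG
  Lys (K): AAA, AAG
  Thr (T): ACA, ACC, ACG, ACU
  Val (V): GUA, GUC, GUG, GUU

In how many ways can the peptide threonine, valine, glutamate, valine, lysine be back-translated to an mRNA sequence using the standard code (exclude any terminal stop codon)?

Thr: 4 codons.
Val: 4 codons.
Glu: 2 codons.
Val: 4 codons.
Lys: 2 codons.
4 × 4 × 2 × 4 × 2 = 256.

256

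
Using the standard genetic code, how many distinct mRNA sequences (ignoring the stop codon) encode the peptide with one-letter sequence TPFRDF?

Thr: 4 codons.
Pro: 4 codons.
Phe: 2 codons.
Arg: 6 codons.
Asp: 2 codons.
Phe: 2 codons.
4 × 4 × 2 × 6 × 2 × 2 = 768.

768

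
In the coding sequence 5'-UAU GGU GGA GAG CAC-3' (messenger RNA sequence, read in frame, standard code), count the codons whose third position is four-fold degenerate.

Codon 1 UAU (Tyr): third position 2-fold.
Codon 2 GGU (Gly): third position 4-fold.
Codon 3 GGA (Gly): third position 4-fold.
Codon 4 GAG (Glu): third position 2-fold.
Codon 5 CAC (His): third position 2-fold.
Four-fold degenerate third positions: 2.

2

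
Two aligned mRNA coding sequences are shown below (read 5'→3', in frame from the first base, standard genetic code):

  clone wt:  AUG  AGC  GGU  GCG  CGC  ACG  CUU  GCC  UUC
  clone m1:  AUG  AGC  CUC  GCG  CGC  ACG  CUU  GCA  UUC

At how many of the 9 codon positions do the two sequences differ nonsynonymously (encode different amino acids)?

Codon 1: AUG Met / AUG Met — identical.
Codon 2: AGC Ser / AGC Ser — identical.
Codon 3: GGU Gly / CUC Leu — nonsynonymous.
Codon 4: GCG Ala / GCG Ala — identical.
Codon 5: CGC Arg / CGC Arg — identical.
Codon 6: ACG Thr / ACG Thr — identical.
Codon 7: CUU Leu / CUU Leu — identical.
Codon 8: GCC Ala / GCA Ala — synonymous.
Codon 9: UUC Phe / UUC Phe — identical.
Nonsynonymous differences: 1.

1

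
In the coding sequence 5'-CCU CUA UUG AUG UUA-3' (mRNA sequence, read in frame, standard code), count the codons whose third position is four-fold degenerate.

Codon 1 CCU (Pro): third position 4-fold.
Codon 2 CUA (Leu): third position 4-fold.
Codon 3 UUG (Leu): third position 2-fold.
Codon 4 AUG (Met): third position 1-fold.
Codon 5 UUA (Leu): third position 2-fold.
Four-fold degenerate third positions: 2.

2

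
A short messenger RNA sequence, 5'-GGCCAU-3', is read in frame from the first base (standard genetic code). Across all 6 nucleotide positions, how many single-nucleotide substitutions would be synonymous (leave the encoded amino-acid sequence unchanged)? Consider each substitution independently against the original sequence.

4

Codon 1 (GGC, Gly): 3 synonymous substitutions.
Codon 2 (CAU, His): 1 synonymous substitution.
Total: 3 + 1 = 4.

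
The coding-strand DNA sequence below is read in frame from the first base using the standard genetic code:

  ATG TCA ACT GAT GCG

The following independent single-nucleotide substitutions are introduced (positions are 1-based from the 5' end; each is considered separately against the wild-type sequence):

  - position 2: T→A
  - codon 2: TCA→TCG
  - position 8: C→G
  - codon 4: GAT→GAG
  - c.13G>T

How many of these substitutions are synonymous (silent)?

Codon 1: ATG (Met) → AAG (Lys) — missense.
Codon 2: TCA (Ser) → TCG (Ser) — synonymous.
Codon 3: ACT (Thr) → AGT (Ser) — missense.
Codon 4: GAT (Asp) → GAG (Glu) — missense.
Codon 5: GCG (Ala) → TCG (Ser) — missense.
Synonymous: 1 of 5.

1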